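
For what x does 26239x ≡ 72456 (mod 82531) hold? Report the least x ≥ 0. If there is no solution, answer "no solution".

First find gcd(26239, 82531):
82531 = 3*26239 + 3814
26239 = 6*3814 + 3355
3814 = 1*3355 + 459
3355 = 7*459 + 142
459 = 3*142 + 33
142 = 4*33 + 10
33 = 3*10 + 3
10 = 3*3 + 1
3 = 3*1 + 0
gcd = 1, so a unique solution mod 82531 exists.
Back-substitute for the Bézout coefficients:
1 = 10 − 3·3
1 = −3·33 + 10·10
1 = 10·142 − 43·33
1 = −43·459 + 139·142
1 = 139·3355 − 1016·459
1 = −1016·3814 + 1155·3355
1 = 1155·26239 − 7946·3814
1 = −7946·82531 + 24993·26239
So 26239·(24993) ≡ 1 (mod 82531), giving 26239⁻¹ ≡ 24993.
x ≡ 26239⁻¹·72456 ≡ 24993·72456 ≡ 80137 (mod 82531).

80137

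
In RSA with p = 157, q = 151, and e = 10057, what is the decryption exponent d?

φ(n) = (p−1)(q−1) = 156·150 = 23400.
Need d with 10057·d ≡ 1 (mod 23400). Apply the extended Euclidean algorithm:
23400 = 2·10057 + 3286
10057 = 3·3286 + 199
3286 = 16·199 + 102
199 = 1·102 + 97
102 = 1·97 + 5
97 = 19·5 + 2
5 = 2·2 + 1
2 = 2·1 + 0
Back-substitute:
1 = 5 − 2·2
1 = −2·97 + 39·5
1 = 39·102 − 41·97
1 = −41·199 + 80·102
1 = 80·3286 − 1321·199
1 = −1321·10057 + 4043·3286
1 = 4043·23400 − 9407·10057
So 10057·(-9407) ≡ 1 (mod 23400), hence d ≡ -9407 ≡ 13993 (mod 23400).

13993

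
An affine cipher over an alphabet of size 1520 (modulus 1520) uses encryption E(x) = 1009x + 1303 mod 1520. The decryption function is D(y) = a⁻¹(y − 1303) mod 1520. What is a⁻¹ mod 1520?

1169

gcd(1520, 1009) by repeated division:
1520 = 1*1009 + 511
1009 = 1*511 + 498
511 = 1*498 + 13
498 = 38*13 + 4
13 = 3*4 + 1
4 = 4*1 + 0
The gcd is 1. Working backward:
1 = 13 − 3·4
1 = −3·498 + 115·13
1 = 115·511 − 118·498
1 = −118·1009 + 233·511
1 = 233·1520 − 351·1009
Hence 1009⁻¹ ≡ -351 ≡ 1169 (mod 1520).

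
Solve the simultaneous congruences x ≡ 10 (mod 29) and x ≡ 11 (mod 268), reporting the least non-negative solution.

1083

Write x = 10 + 29·k. Then 29·k ≡ 11 − 10 ≡ 1 (mod 268).
Need 29⁻¹ mod 268. Extended Euclid on (268, 29):
268 = 9×29 + 7
29 = 4×7 + 1
7 = 7×1 + 0
Back-substitute:
1 = 29 − 4·7
1 = −4·268 + 37·29
29⁻¹ ≡ 37 (mod 268), so k ≡ 37·1 ≡ 37 (mod 268).
x = 10 + 29·37 = 1083.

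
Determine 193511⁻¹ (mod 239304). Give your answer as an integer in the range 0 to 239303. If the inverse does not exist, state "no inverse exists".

Run Euclid on (239304, 193511):
239304 = 1×193511 + 45793
193511 = 4×45793 + 10339
45793 = 4×10339 + 4437
10339 = 2×4437 + 1465
4437 = 3×1465 + 42
1465 = 34×42 + 37
42 = 1×37 + 5
37 = 7×5 + 2
5 = 2×2 + 1
2 = 2×1 + 0
gcd = 1, so the inverse exists. Back-substitute:
1 = 5 − 2·2
1 = −2·37 + 15·5
1 = 15·42 − 17·37
1 = −17·1465 + 593·42
1 = 593·4437 − 1796·1465
1 = −1796·10339 + 4185·4437
1 = 4185·45793 − 18536·10339
1 = −18536·193511 + 78329·45793
1 = 78329·239304 − 96865·193511
So 193511·(-96865) ≡ 1 (mod 239304), and -96865 ≡ 142439 (mod 239304).

142439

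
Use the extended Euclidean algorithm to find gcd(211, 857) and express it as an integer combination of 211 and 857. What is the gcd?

Repeated division:
857 = 4·211 + 13
211 = 16·13 + 3
13 = 4·3 + 1
3 = 3·1 + 0
gcd(211, 857) = 1.
Back-substituting:
1 = 13 − 4·3
1 = −4·211 + 65·13
1 = 65·857 − 264·211
So 1 = (65)·857 + (-264)·211.

1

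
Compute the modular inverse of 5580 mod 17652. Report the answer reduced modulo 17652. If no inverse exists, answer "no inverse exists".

Euclidean algorithm on 17652, 5580:
17652 = 3·5580 + 912
5580 = 6·912 + 108
912 = 8·108 + 48
108 = 2·48 + 12
48 = 4·12 + 0
gcd(5580, 17652) = 12 ≠ 1, so 5580 has no multiplicative inverse modulo 17652.

no inverse exists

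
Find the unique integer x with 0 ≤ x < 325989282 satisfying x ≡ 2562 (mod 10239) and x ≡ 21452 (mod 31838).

Write x = 2562 + 10239·k. Then 10239·k ≡ 21452 − 2562 ≡ 18890 (mod 31838).
Need 10239⁻¹ mod 31838. Extended Euclid on (31838, 10239):
31838 = 3×10239 + 1121
10239 = 9×1121 + 150
1121 = 7×150 + 71
150 = 2×71 + 8
71 = 8×8 + 7
8 = 1×7 + 1
7 = 7×1 + 0
Back-substitute:
1 = 8 − 7
1 = −71 + 9·8
1 = 9·150 − 19·71
1 = −19·1121 + 142·150
1 = 142·10239 − 1297·1121
1 = −1297·31838 + 4033·10239
10239⁻¹ ≡ 4033 (mod 31838), so k ≡ 4033·18890 ≡ 26874 (mod 31838).
x = 2562 + 10239·26874 = 275165448.

275165448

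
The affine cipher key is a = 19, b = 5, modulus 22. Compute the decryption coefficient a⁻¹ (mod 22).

gcd(22, 19) by repeated division:
22 = 1×19 + 3
19 = 6×3 + 1
3 = 3×1 + 0
gcd = 1, so the inverse exists. Back-substitute:
1 = 19 − 6·3
1 = −6·22 + 7·19
So 19·7 ≡ 1 (mod 22).

7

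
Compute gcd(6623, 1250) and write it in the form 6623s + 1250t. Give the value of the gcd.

1

Apply Euclid's algorithm to 6623 and 1250:
6623 = 5×1250 + 373
1250 = 3×373 + 131
373 = 2×131 + 111
131 = 1×111 + 20
111 = 5×20 + 11
20 = 1×11 + 9
11 = 1×9 + 2
9 = 4×2 + 1
2 = 2×1 + 0
gcd(6623, 1250) = 1.
Back-substituting:
1 = 9 − 4·2
1 = −4·11 + 5·9
1 = 5·20 − 9·11
1 = −9·111 + 50·20
1 = 50·131 − 59·111
1 = −59·373 + 168·131
1 = 168·1250 − 563·373
1 = −563·6623 + 2983·1250
So 1 = (-563)·6623 + (2983)·1250.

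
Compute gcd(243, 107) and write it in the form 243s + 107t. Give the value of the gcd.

1

Repeated division:
243 = 2×107 + 29
107 = 3×29 + 20
29 = 1×20 + 9
20 = 2×9 + 2
9 = 4×2 + 1
2 = 2×1 + 0
gcd(243, 107) = 1.
Working backward:
1 = 9 − 4·2
1 = −4·20 + 9·9
1 = 9·29 − 13·20
1 = −13·107 + 48·29
1 = 48·243 − 109·107
So 1 = (48)·243 + (-109)·107.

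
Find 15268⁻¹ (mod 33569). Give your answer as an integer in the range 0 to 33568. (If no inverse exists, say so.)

15318

Apply the Euclidean algorithm to 33569 and 15268:
33569 = 2×15268 + 3033
15268 = 5×3033 + 103
3033 = 29×103 + 46
103 = 2×46 + 11
46 = 4×11 + 2
11 = 5×2 + 1
2 = 2×1 + 0
Since gcd(15268, 33569) = 1, back-substitute to write 1 as a combination:
1 = 11 − 5·2
1 = −5·46 + 21·11
1 = 21·103 − 47·46
1 = −47·3033 + 1384·103
1 = 1384·15268 − 6967·3033
1 = −6967·33569 + 15318·15268
So 15268·15318 ≡ 1 (mod 33569).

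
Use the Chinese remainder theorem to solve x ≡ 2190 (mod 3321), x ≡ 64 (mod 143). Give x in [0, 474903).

Write x = 2190 + 3321·k. Then 3321·k ≡ 64 − 2190 ≡ 19 (mod 143).
Need 3321⁻¹ mod 143. Extended Euclid on (143, 32):
143 = 4*32 + 15
32 = 2*15 + 2
15 = 7*2 + 1
2 = 2*1 + 0
Back-substitute:
1 = 15 − 7·2
1 = −7·32 + 15·15
1 = 15·143 − 67·32
3321⁻¹ ≡ 76 (mod 143), so k ≡ 76·19 ≡ 14 (mod 143).
x = 2190 + 3321·14 = 48684.

48684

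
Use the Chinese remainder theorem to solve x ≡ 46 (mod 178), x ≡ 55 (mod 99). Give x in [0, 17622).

Write x = 46 + 178·k. Then 178·k ≡ 55 − 46 ≡ 9 (mod 99).
Need 178⁻¹ mod 99. Extended Euclid on (99, 79):
99 = 1·79 + 20
79 = 3·20 + 19
20 = 1·19 + 1
19 = 19·1 + 0
Back-substitute:
1 = 20 − 19
1 = −79 + 4·20
1 = 4·99 − 5·79
178⁻¹ ≡ 94 (mod 99), so k ≡ 94·9 ≡ 54 (mod 99).
x = 46 + 178·54 = 9658.

9658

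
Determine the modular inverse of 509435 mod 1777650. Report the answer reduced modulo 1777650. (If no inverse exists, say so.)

Euclidean algorithm on 1777650, 509435:
1777650 = 3×509435 + 249345
509435 = 2×249345 + 10745
249345 = 23×10745 + 2210
10745 = 4×2210 + 1905
2210 = 1×1905 + 305
1905 = 6×305 + 75
305 = 4×75 + 5
75 = 15×5 + 0
gcd(509435, 1777650) = 5 ≠ 1, so 509435 has no multiplicative inverse modulo 1777650.

no inverse exists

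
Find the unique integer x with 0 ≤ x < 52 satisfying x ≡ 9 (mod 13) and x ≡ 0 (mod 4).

Write x = 9 + 13·k. Then 13·k ≡ 0 − 9 ≡ 3 (mod 4).
Need 13⁻¹ mod 4. Extended Euclid on (4, 1):
4 = 4×1 + 0
13⁻¹ ≡ 1 (mod 4), so k ≡ 1·3 ≡ 3 (mod 4).
x = 9 + 13·3 = 48.

48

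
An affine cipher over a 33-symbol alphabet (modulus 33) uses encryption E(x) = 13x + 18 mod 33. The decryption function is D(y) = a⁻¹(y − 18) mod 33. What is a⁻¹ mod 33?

Extended Euclidean algorithm:
33 = 2·13 + 7
13 = 1·7 + 6
7 = 1·6 + 1
6 = 6·1 + 0
gcd = 1, so the inverse exists. Back-substitute:
1 = 7 − 6
1 = −13 + 2·7
1 = 2·33 − 5·13
So 13·(-5) ≡ 1 (mod 33), and -5 ≡ 28 (mod 33).

28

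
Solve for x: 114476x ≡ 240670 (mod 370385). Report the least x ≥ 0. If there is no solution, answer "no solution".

65210

First find gcd(114476, 370385):
370385 = 3·114476 + 26957
114476 = 4·26957 + 6648
26957 = 4·6648 + 365
6648 = 18·365 + 78
365 = 4·78 + 53
78 = 1·53 + 25
53 = 2·25 + 3
25 = 8·3 + 1
3 = 3·1 + 0
gcd = 1, so a unique solution mod 370385 exists.
Back-substitute for the Bézout coefficients:
1 = 25 − 8·3
1 = −8·53 + 17·25
1 = 17·78 − 25·53
1 = −25·365 + 117·78
1 = 117·6648 − 2131·365
1 = −2131·26957 + 8641·6648
1 = 8641·114476 − 36695·26957
1 = −36695·370385 + 118726·114476
So 114476·(118726) ≡ 1 (mod 370385), giving 114476⁻¹ ≡ 118726.
x ≡ 114476⁻¹·240670 ≡ 118726·240670 ≡ 65210 (mod 370385).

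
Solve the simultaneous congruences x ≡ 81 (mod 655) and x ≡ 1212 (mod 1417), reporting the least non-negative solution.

740886

Write x = 81 + 655·k. Then 655·k ≡ 1212 − 81 ≡ 1131 (mod 1417).
Need 655⁻¹ mod 1417. Extended Euclid on (1417, 655):
1417 = 2×655 + 107
655 = 6×107 + 13
107 = 8×13 + 3
13 = 4×3 + 1
3 = 3×1 + 0
Back-substitute:
1 = 13 − 4·3
1 = −4·107 + 33·13
1 = 33·655 − 202·107
1 = −202·1417 + 437·655
655⁻¹ ≡ 437 (mod 1417), so k ≡ 437·1131 ≡ 1131 (mod 1417).
x = 81 + 655·1131 = 740886.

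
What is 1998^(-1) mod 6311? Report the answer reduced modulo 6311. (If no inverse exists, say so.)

2827

Apply the Euclidean algorithm to 6311 and 1998:
6311 = 3*1998 + 317
1998 = 6*317 + 96
317 = 3*96 + 29
96 = 3*29 + 9
29 = 3*9 + 2
9 = 4*2 + 1
2 = 2*1 + 0
The gcd is 1. Working backward:
1 = 9 − 4·2
1 = −4·29 + 13·9
1 = 13·96 − 43·29
1 = −43·317 + 142·96
1 = 142·1998 − 895·317
1 = −895·6311 + 2827·1998
So 1998·2827 ≡ 1 (mod 6311).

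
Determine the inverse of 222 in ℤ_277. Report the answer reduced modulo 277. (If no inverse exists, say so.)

Run Euclid on (277, 222):
277 = 1·222 + 55
222 = 4·55 + 2
55 = 27·2 + 1
2 = 2·1 + 0
Since gcd(222, 277) = 1, back-substitute to write 1 as a combination:
1 = 55 − 27·2
1 = −27·222 + 109·55
1 = 109·277 − 136·222
Hence 222⁻¹ ≡ -136 ≡ 141 (mod 277).

141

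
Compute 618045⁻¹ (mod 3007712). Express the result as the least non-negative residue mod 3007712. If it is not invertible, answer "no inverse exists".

676501

Extended Euclidean algorithm:
3007712 = 4·618045 + 535532
618045 = 1·535532 + 82513
535532 = 6·82513 + 40454
82513 = 2·40454 + 1605
40454 = 25·1605 + 329
1605 = 4·329 + 289
329 = 1·289 + 40
289 = 7·40 + 9
40 = 4·9 + 4
9 = 2·4 + 1
4 = 4·1 + 0
Since gcd(618045, 3007712) = 1, back-substitute to write 1 as a combination:
1 = 9 − 2·4
1 = −2·40 + 9·9
1 = 9·289 − 65·40
1 = −65·329 + 74·289
1 = 74·1605 − 361·329
1 = −361·40454 + 9099·1605
1 = 9099·82513 − 18559·40454
1 = −18559·535532 + 120453·82513
1 = 120453·618045 − 139012·535532
1 = −139012·3007712 + 676501·618045
So 618045·676501 ≡ 1 (mod 3007712).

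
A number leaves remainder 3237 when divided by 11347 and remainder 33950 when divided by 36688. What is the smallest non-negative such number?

Write x = 3237 + 11347·k. Then 11347·k ≡ 33950 − 3237 ≡ 30713 (mod 36688).
Need 11347⁻¹ mod 36688. Extended Euclid on (36688, 11347):
36688 = 3*11347 + 2647
11347 = 4*2647 + 759
2647 = 3*759 + 370
759 = 2*370 + 19
370 = 19*19 + 9
19 = 2*9 + 1
9 = 9*1 + 0
Back-substitute:
1 = 19 − 2·9
1 = −2·370 + 39·19
1 = 39·759 − 80·370
1 = −80·2647 + 279·759
1 = 279·11347 − 1196·2647
1 = −1196·36688 + 3867·11347
11347⁻¹ ≡ 3867 (mod 36688), so k ≡ 3867·30713 ≡ 8115 (mod 36688).
x = 3237 + 11347·8115 = 92084142.

92084142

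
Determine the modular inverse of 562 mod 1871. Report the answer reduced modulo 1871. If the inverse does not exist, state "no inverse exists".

gcd(1871, 562) by repeated division:
1871 = 3×562 + 185
562 = 3×185 + 7
185 = 26×7 + 3
7 = 2×3 + 1
3 = 3×1 + 0
Since gcd(562, 1871) = 1, back-substitute to write 1 as a combination:
1 = 7 − 2·3
1 = −2·185 + 53·7
1 = 53·562 − 161·185
1 = −161·1871 + 536·562
So 562·536 ≡ 1 (mod 1871).

536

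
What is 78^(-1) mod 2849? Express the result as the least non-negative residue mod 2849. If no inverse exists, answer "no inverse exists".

694

Apply the Euclidean algorithm to 2849 and 78:
2849 = 36·78 + 41
78 = 1·41 + 37
41 = 1·37 + 4
37 = 9·4 + 1
4 = 4·1 + 0
gcd = 1, so the inverse exists. Back-substitute:
1 = 37 − 9·4
1 = −9·41 + 10·37
1 = 10·78 − 19·41
1 = −19·2849 + 694·78
So 78·694 ≡ 1 (mod 2849).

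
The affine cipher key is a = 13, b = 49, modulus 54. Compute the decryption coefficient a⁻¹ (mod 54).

gcd(54, 13) by repeated division:
54 = 4*13 + 2
13 = 6*2 + 1
2 = 2*1 + 0
gcd = 1, so the inverse exists. Back-substitute:
1 = 13 − 6·2
1 = −6·54 + 25·13
So 13·25 ≡ 1 (mod 54).

25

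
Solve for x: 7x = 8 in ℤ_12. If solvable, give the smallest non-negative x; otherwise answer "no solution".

First find gcd(7, 12):
12 = 1·7 + 5
7 = 1·5 + 2
5 = 2·2 + 1
2 = 2·1 + 0
gcd = 1, so a unique solution mod 12 exists.
Back-substitute for the Bézout coefficients:
1 = 5 − 2·2
1 = −2·7 + 3·5
1 = 3·12 − 5·7
So 7·(-5) ≡ 1 (mod 12), giving 7⁻¹ ≡ 7.
x ≡ 7⁻¹·8 ≡ 7·8 ≡ 8 (mod 12).

8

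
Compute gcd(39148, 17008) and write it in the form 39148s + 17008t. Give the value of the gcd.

Apply Euclid's algorithm to 39148 and 17008:
39148 = 2×17008 + 5132
17008 = 3×5132 + 1612
5132 = 3×1612 + 296
1612 = 5×296 + 132
296 = 2×132 + 32
132 = 4×32 + 4
32 = 8×4 + 0
gcd(39148, 17008) = 4.
Express as a combination:
4 = 132 − 4·32
4 = −4·296 + 9·132
4 = 9·1612 − 49·296
4 = −49·5132 + 156·1612
4 = 156·17008 − 517·5132
4 = −517·39148 + 1190·17008
So 4 = (-517)·39148 + (1190)·17008.

4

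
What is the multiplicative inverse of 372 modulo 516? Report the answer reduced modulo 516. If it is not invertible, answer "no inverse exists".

no inverse exists

Euclidean algorithm on 516, 372:
516 = 1·372 + 144
372 = 2·144 + 84
144 = 1·84 + 60
84 = 1·60 + 24
60 = 2·24 + 12
24 = 2·12 + 0
Since gcd = 12 > 1, 372 is not a unit mod 516.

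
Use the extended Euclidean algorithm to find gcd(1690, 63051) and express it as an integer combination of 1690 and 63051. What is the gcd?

1

Apply Euclid's algorithm to 63051 and 1690:
63051 = 37·1690 + 521
1690 = 3·521 + 127
521 = 4·127 + 13
127 = 9·13 + 10
13 = 1·10 + 3
10 = 3·3 + 1
3 = 3·1 + 0
gcd(1690, 63051) = 1.
Back-substituting:
1 = 10 − 3·3
1 = −3·13 + 4·10
1 = 4·127 − 39·13
1 = −39·521 + 160·127
1 = 160·1690 − 519·521
1 = −519·63051 + 19363·1690
So 1 = (-519)·63051 + (19363)·1690.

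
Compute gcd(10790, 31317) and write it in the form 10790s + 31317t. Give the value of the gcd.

Repeated division:
31317 = 2*10790 + 9737
10790 = 1*9737 + 1053
9737 = 9*1053 + 260
1053 = 4*260 + 13
260 = 20*13 + 0
gcd(10790, 31317) = 13.
Back-substituting:
13 = 1053 − 4·260
13 = −4·9737 + 37·1053
13 = 37·10790 − 41·9737
13 = −41·31317 + 119·10790
So 13 = (-41)·31317 + (119)·10790.

13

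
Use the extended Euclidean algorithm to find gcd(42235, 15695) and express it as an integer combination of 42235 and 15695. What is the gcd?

5

Repeated division:
42235 = 2*15695 + 10845
15695 = 1*10845 + 4850
10845 = 2*4850 + 1145
4850 = 4*1145 + 270
1145 = 4*270 + 65
270 = 4*65 + 10
65 = 6*10 + 5
10 = 2*5 + 0
gcd(42235, 15695) = 5.
Back-substituting:
5 = 65 − 6·10
5 = −6·270 + 25·65
5 = 25·1145 − 106·270
5 = −106·4850 + 449·1145
5 = 449·10845 − 1004·4850
5 = −1004·15695 + 1453·10845
5 = 1453·42235 − 3910·15695
So 5 = (1453)·42235 + (-3910)·15695.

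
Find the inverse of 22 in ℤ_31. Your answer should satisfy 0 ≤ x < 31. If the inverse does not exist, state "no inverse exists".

Apply the Euclidean algorithm to 31 and 22:
31 = 1*22 + 9
22 = 2*9 + 4
9 = 2*4 + 1
4 = 4*1 + 0
The gcd is 1. Working backward:
1 = 9 − 2·4
1 = −2·22 + 5·9
1 = 5·31 − 7·22
So 22·(-7) ≡ 1 (mod 31), and -7 ≡ 24 (mod 31).

24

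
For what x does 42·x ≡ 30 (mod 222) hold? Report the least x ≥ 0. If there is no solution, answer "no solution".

First find gcd(42, 222):
222 = 5×42 + 12
42 = 3×12 + 6
12 = 2×6 + 0
gcd = 6 and 6 | 30, so solutions exist. Divide through by 6: 7x ≡ 5 (mod 37).
Now find 7⁻¹ mod 37:
37 = 5×7 + 2
7 = 3×2 + 1
2 = 2×1 + 0
Back-substitute:
1 = 7 − 3·2
1 = −3·37 + 16·7
So 7⁻¹ ≡ 16 (mod 37).
Then x ≡ 16·5 ≡ 6 (mod 37); the smallest non-negative solution is x = 6.

6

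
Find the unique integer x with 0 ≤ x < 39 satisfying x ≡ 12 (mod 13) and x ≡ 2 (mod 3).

38

Write x = 12 + 13·k. Then 13·k ≡ 2 − 12 ≡ 2 (mod 3).
Need 13⁻¹ mod 3. Extended Euclid on (3, 1):
3 = 3×1 + 0
13⁻¹ ≡ 1 (mod 3), so k ≡ 1·2 ≡ 2 (mod 3).
x = 12 + 13·2 = 38.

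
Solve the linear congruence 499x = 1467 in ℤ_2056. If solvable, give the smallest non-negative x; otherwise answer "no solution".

1033

First find gcd(499, 2056):
2056 = 4·499 + 60
499 = 8·60 + 19
60 = 3·19 + 3
19 = 6·3 + 1
3 = 3·1 + 0
gcd = 1, so a unique solution mod 2056 exists.
Back-substitute for the Bézout coefficients:
1 = 19 − 6·3
1 = −6·60 + 19·19
1 = 19·499 − 158·60
1 = −158·2056 + 651·499
So 499·(651) ≡ 1 (mod 2056), giving 499⁻¹ ≡ 651.
x ≡ 499⁻¹·1467 ≡ 651·1467 ≡ 1033 (mod 2056).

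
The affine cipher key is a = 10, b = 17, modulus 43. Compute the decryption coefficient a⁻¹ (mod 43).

Apply the Euclidean algorithm to 43 and 10:
43 = 4·10 + 3
10 = 3·3 + 1
3 = 3·1 + 0
The gcd is 1. Working backward:
1 = 10 − 3·3
1 = −3·43 + 13·10
So 10·13 ≡ 1 (mod 43).

13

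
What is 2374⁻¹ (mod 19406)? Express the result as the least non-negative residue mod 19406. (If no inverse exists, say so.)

no inverse exists

Euclidean algorithm on 19406, 2374:
19406 = 8*2374 + 414
2374 = 5*414 + 304
414 = 1*304 + 110
304 = 2*110 + 84
110 = 1*84 + 26
84 = 3*26 + 6
26 = 4*6 + 2
6 = 3*2 + 0
Since gcd = 2 > 1, 2374 is not a unit mod 19406.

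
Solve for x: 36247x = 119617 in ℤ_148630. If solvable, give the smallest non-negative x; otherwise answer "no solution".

First find gcd(36247, 148630):
148630 = 4×36247 + 3642
36247 = 9×3642 + 3469
3642 = 1×3469 + 173
3469 = 20×173 + 9
173 = 19×9 + 2
9 = 4×2 + 1
2 = 2×1 + 0
gcd = 1, so a unique solution mod 148630 exists.
Back-substitute for the Bézout coefficients:
1 = 9 − 4·2
1 = −4·173 + 77·9
1 = 77·3469 − 1544·173
1 = −1544·3642 + 1621·3469
1 = 1621·36247 − 16133·3642
1 = −16133·148630 + 66153·36247
So 36247·(66153) ≡ 1 (mod 148630), giving 36247⁻¹ ≡ 66153.
x ≡ 36247⁻¹·119617 ≡ 66153·119617 ≡ 110831 (mod 148630).

110831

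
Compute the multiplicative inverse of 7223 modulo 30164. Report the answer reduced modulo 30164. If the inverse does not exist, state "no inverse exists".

7375

Extended Euclidean algorithm:
30164 = 4·7223 + 1272
7223 = 5·1272 + 863
1272 = 1·863 + 409
863 = 2·409 + 45
409 = 9·45 + 4
45 = 11·4 + 1
4 = 4·1 + 0
gcd = 1, so the inverse exists. Back-substitute:
1 = 45 − 11·4
1 = −11·409 + 100·45
1 = 100·863 − 211·409
1 = −211·1272 + 311·863
1 = 311·7223 − 1766·1272
1 = −1766·30164 + 7375·7223
So 7223·7375 ≡ 1 (mod 30164).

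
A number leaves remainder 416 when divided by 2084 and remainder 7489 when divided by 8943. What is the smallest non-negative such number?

7886272

Write x = 416 + 2084·k. Then 2084·k ≡ 7489 − 416 ≡ 7073 (mod 8943).
Need 2084⁻¹ mod 8943. Extended Euclid on (8943, 2084):
8943 = 4*2084 + 607
2084 = 3*607 + 263
607 = 2*263 + 81
263 = 3*81 + 20
81 = 4*20 + 1
20 = 20*1 + 0
Back-substitute:
1 = 81 − 4·20
1 = −4·263 + 13·81
1 = 13·607 − 30·263
1 = −30·2084 + 103·607
1 = 103·8943 − 442·2084
2084⁻¹ ≡ 8501 (mod 8943), so k ≡ 8501·7073 ≡ 3784 (mod 8943).
x = 416 + 2084·3784 = 7886272.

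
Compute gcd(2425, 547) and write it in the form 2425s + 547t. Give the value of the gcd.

Apply Euclid's algorithm to 2425 and 547:
2425 = 4*547 + 237
547 = 2*237 + 73
237 = 3*73 + 18
73 = 4*18 + 1
18 = 18*1 + 0
gcd(2425, 547) = 1.
Working backward:
1 = 73 − 4·18
1 = −4·237 + 13·73
1 = 13·547 − 30·237
1 = −30·2425 + 133·547
So 1 = (-30)·2425 + (133)·547.

1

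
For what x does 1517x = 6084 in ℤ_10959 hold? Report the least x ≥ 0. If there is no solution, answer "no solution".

First find gcd(1517, 10959):
10959 = 7×1517 + 340
1517 = 4×340 + 157
340 = 2×157 + 26
157 = 6×26 + 1
26 = 26×1 + 0
gcd = 1, so a unique solution mod 10959 exists.
Back-substitute for the Bézout coefficients:
1 = 157 − 6·26
1 = −6·340 + 13·157
1 = 13·1517 − 58·340
1 = −58·10959 + 419·1517
So 1517·(419) ≡ 1 (mod 10959), giving 1517⁻¹ ≡ 419.
x ≡ 1517⁻¹·6084 ≡ 419·6084 ≡ 6708 (mod 10959).

6708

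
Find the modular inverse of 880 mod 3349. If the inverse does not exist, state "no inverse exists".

gcd(3349, 880) by repeated division:
3349 = 3×880 + 709
880 = 1×709 + 171
709 = 4×171 + 25
171 = 6×25 + 21
25 = 1×21 + 4
21 = 5×4 + 1
4 = 4×1 + 0
gcd = 1, so the inverse exists. Back-substitute:
1 = 21 − 5·4
1 = −5·25 + 6·21
1 = 6·171 − 41·25
1 = −41·709 + 170·171
1 = 170·880 − 211·709
1 = −211·3349 + 803·880
So 880·803 ≡ 1 (mod 3349).

803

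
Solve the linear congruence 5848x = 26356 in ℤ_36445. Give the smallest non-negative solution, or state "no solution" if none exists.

First find gcd(5848, 36445):
36445 = 6*5848 + 1357
5848 = 4*1357 + 420
1357 = 3*420 + 97
420 = 4*97 + 32
97 = 3*32 + 1
32 = 32*1 + 0
gcd = 1, so a unique solution mod 36445 exists.
Back-substitute for the Bézout coefficients:
1 = 97 − 3·32
1 = −3·420 + 13·97
1 = 13·1357 − 42·420
1 = −42·5848 + 181·1357
1 = 181·36445 − 1128·5848
So 5848·(-1128) ≡ 1 (mod 36445), giving 5848⁻¹ ≡ 35317.
x ≡ 5848⁻¹·26356 ≡ 35317·26356 ≡ 9552 (mod 36445).

9552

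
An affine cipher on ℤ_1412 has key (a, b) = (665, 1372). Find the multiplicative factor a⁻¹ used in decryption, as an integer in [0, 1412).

1257

Apply the Euclidean algorithm to 1412 and 665:
1412 = 2×665 + 82
665 = 8×82 + 9
82 = 9×9 + 1
9 = 9×1 + 0
The gcd is 1. Working backward:
1 = 82 − 9·9
1 = −9·665 + 73·82
1 = 73·1412 − 155·665
So 665·(-155) ≡ 1 (mod 1412), and -155 ≡ 1257 (mod 1412).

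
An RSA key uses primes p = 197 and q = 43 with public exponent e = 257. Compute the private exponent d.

φ(n) = (p−1)(q−1) = 196·42 = 8232.
Need d with 257·d ≡ 1 (mod 8232). Apply the extended Euclidean algorithm:
8232 = 32*257 + 8
257 = 32*8 + 1
8 = 8*1 + 0
Back-substitute:
1 = 257 − 32·8
1 = −32·8232 + 1025·257
So 257·1025 ≡ 1 (mod 8232), hence d = 1025.

1025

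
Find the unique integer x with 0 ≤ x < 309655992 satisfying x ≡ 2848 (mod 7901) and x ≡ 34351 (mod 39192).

Write x = 2848 + 7901·k. Then 7901·k ≡ 34351 − 2848 ≡ 31503 (mod 39192).
Need 7901⁻¹ mod 39192. Extended Euclid on (39192, 7901):
39192 = 4*7901 + 7588
7901 = 1*7588 + 313
7588 = 24*313 + 76
313 = 4*76 + 9
76 = 8*9 + 4
9 = 2*4 + 1
4 = 4*1 + 0
Back-substitute:
1 = 9 − 2·4
1 = −2·76 + 17·9
1 = 17·313 − 70·76
1 = −70·7588 + 1697·313
1 = 1697·7901 − 1767·7588
1 = −1767·39192 + 8765·7901
7901⁻¹ ≡ 8765 (mod 39192), so k ≡ 8765·31503 ≡ 16155 (mod 39192).
x = 2848 + 7901·16155 = 127643503.

127643503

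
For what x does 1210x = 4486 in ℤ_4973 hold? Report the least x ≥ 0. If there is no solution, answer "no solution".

4352

First find gcd(1210, 4973):
4973 = 4·1210 + 133
1210 = 9·133 + 13
133 = 10·13 + 3
13 = 4·3 + 1
3 = 3·1 + 0
gcd = 1, so a unique solution mod 4973 exists.
Back-substitute for the Bézout coefficients:
1 = 13 − 4·3
1 = −4·133 + 41·13
1 = 41·1210 − 373·133
1 = −373·4973 + 1533·1210
So 1210·(1533) ≡ 1 (mod 4973), giving 1210⁻¹ ≡ 1533.
x ≡ 1210⁻¹·4486 ≡ 1533·4486 ≡ 4352 (mod 4973).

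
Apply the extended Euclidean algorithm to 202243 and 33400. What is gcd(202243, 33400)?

Repeated division:
202243 = 6*33400 + 1843
33400 = 18*1843 + 226
1843 = 8*226 + 35
226 = 6*35 + 16
35 = 2*16 + 3
16 = 5*3 + 1
3 = 3*1 + 0
gcd(202243, 33400) = 1.
Express as a combination:
1 = 16 − 5·3
1 = −5·35 + 11·16
1 = 11·226 − 71·35
1 = −71·1843 + 579·226
1 = 579·33400 − 10493·1843
1 = −10493·202243 + 63537·33400
So 1 = (-10493)·202243 + (63537)·33400.

1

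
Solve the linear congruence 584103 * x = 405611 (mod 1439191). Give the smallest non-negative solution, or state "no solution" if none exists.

gcd(584103, 1439191):
1439191 = 2*584103 + 270985
584103 = 2*270985 + 42133
270985 = 6*42133 + 18187
42133 = 2*18187 + 5759
18187 = 3*5759 + 910
5759 = 6*910 + 299
910 = 3*299 + 13
299 = 23*13 + 0
gcd = 13, but 13 ∤ 405611, so the congruence has no solution.

no solution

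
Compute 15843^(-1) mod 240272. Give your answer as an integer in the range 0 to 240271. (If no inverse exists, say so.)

gcd(240272, 15843) by repeated division:
240272 = 15*15843 + 2627
15843 = 6*2627 + 81
2627 = 32*81 + 35
81 = 2*35 + 11
35 = 3*11 + 2
11 = 5*2 + 1
2 = 2*1 + 0
The gcd is 1. Working backward:
1 = 11 − 5·2
1 = −5·35 + 16·11
1 = 16·81 − 37·35
1 = −37·2627 + 1200·81
1 = 1200·15843 − 7237·2627
1 = −7237·240272 + 109755·15843
So 15843·109755 ≡ 1 (mod 240272).

109755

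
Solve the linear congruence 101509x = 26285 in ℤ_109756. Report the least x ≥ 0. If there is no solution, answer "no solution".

61589

First find gcd(101509, 109756):
109756 = 1×101509 + 8247
101509 = 12×8247 + 2545
8247 = 3×2545 + 612
2545 = 4×612 + 97
612 = 6×97 + 30
97 = 3×30 + 7
30 = 4×7 + 2
7 = 3×2 + 1
2 = 2×1 + 0
gcd = 1, so a unique solution mod 109756 exists.
Back-substitute for the Bézout coefficients:
1 = 7 − 3·2
1 = −3·30 + 13·7
1 = 13·97 − 42·30
1 = −42·612 + 265·97
1 = 265·2545 − 1102·612
1 = −1102·8247 + 3571·2545
1 = 3571·101509 − 43954·8247
1 = −43954·109756 + 47525·101509
So 101509·(47525) ≡ 1 (mod 109756), giving 101509⁻¹ ≡ 47525.
x ≡ 101509⁻¹·26285 ≡ 47525·26285 ≡ 61589 (mod 109756).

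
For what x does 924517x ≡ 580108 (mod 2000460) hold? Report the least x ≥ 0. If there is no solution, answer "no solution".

no solution

gcd(924517, 2000460):
2000460 = 2*924517 + 151426
924517 = 6*151426 + 15961
151426 = 9*15961 + 7777
15961 = 2*7777 + 407
7777 = 19*407 + 44
407 = 9*44 + 11
44 = 4*11 + 0
gcd = 11, but 11 ∤ 580108, so the congruence has no solution.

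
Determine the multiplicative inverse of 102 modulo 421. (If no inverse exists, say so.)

Extended Euclidean algorithm:
421 = 4*102 + 13
102 = 7*13 + 11
13 = 1*11 + 2
11 = 5*2 + 1
2 = 2*1 + 0
gcd = 1, so the inverse exists. Back-substitute:
1 = 11 − 5·2
1 = −5·13 + 6·11
1 = 6·102 − 47·13
1 = −47·421 + 194·102
So 102·194 ≡ 1 (mod 421).

194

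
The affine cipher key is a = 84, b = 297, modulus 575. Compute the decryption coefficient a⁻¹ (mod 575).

89

gcd(575, 84) by repeated division:
575 = 6*84 + 71
84 = 1*71 + 13
71 = 5*13 + 6
13 = 2*6 + 1
6 = 6*1 + 0
gcd = 1, so the inverse exists. Back-substitute:
1 = 13 − 2·6
1 = −2·71 + 11·13
1 = 11·84 − 13·71
1 = −13·575 + 89·84
So 84·89 ≡ 1 (mod 575).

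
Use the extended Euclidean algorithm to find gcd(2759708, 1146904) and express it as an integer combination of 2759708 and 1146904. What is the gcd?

Euclidean algorithm:
2759708 = 2×1146904 + 465900
1146904 = 2×465900 + 215104
465900 = 2×215104 + 35692
215104 = 6×35692 + 952
35692 = 37×952 + 468
952 = 2×468 + 16
468 = 29×16 + 4
16 = 4×4 + 0
gcd(2759708, 1146904) = 4.
Back-substituting:
4 = 468 − 29·16
4 = −29·952 + 59·468
4 = 59·35692 − 2212·952
4 = −2212·215104 + 13331·35692
4 = 13331·465900 − 28874·215104
4 = −28874·1146904 + 71079·465900
4 = 71079·2759708 − 171032·1146904
So 4 = (71079)·2759708 + (-171032)·1146904.

4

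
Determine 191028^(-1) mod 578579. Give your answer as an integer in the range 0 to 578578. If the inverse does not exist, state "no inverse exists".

gcd(578579, 191028) by repeated division:
578579 = 3*191028 + 5495
191028 = 34*5495 + 4198
5495 = 1*4198 + 1297
4198 = 3*1297 + 307
1297 = 4*307 + 69
307 = 4*69 + 31
69 = 2*31 + 7
31 = 4*7 + 3
7 = 2*3 + 1
3 = 3*1 + 0
Since gcd(191028, 578579) = 1, back-substitute to write 1 as a combination:
1 = 7 − 2·3
1 = −2·31 + 9·7
1 = 9·69 − 20·31
1 = −20·307 + 89·69
1 = 89·1297 − 376·307
1 = −376·4198 + 1217·1297
1 = 1217·5495 − 1593·4198
1 = −1593·191028 + 55379·5495
1 = 55379·578579 − 167730·191028
So 191028·(-167730) ≡ 1 (mod 578579), and -167730 ≡ 410849 (mod 578579).

410849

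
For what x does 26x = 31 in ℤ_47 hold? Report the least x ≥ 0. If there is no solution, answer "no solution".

First find gcd(26, 47):
47 = 1*26 + 21
26 = 1*21 + 5
21 = 4*5 + 1
5 = 5*1 + 0
gcd = 1, so a unique solution mod 47 exists.
Back-substitute for the Bézout coefficients:
1 = 21 − 4·5
1 = −4·26 + 5·21
1 = 5·47 − 9·26
So 26·(-9) ≡ 1 (mod 47), giving 26⁻¹ ≡ 38.
x ≡ 26⁻¹·31 ≡ 38·31 ≡ 3 (mod 47).

3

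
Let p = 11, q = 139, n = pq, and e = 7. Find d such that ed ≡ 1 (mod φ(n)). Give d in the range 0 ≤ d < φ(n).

1183

φ(n) = (p−1)(q−1) = 10·138 = 1380.
Need d with 7·d ≡ 1 (mod 1380). Apply the extended Euclidean algorithm:
1380 = 197*7 + 1
7 = 7*1 + 0
Back-substitute:
1 = 1380 − 197·7
So 7·(-197) ≡ 1 (mod 1380), hence d ≡ -197 ≡ 1183 (mod 1380).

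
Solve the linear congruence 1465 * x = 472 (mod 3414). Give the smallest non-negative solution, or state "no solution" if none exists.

First find gcd(1465, 3414):
3414 = 2×1465 + 484
1465 = 3×484 + 13
484 = 37×13 + 3
13 = 4×3 + 1
3 = 3×1 + 0
gcd = 1, so a unique solution mod 3414 exists.
Back-substitute for the Bézout coefficients:
1 = 13 − 4·3
1 = −4·484 + 149·13
1 = 149·1465 − 451·484
1 = −451·3414 + 1051·1465
So 1465·(1051) ≡ 1 (mod 3414), giving 1465⁻¹ ≡ 1051.
x ≡ 1465⁻¹·472 ≡ 1051·472 ≡ 1042 (mod 3414).

1042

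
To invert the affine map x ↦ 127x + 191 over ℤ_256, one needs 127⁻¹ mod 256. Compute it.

127

Extended Euclidean algorithm:
256 = 2*127 + 2
127 = 63*2 + 1
2 = 2*1 + 0
Since gcd(127, 256) = 1, back-substitute to write 1 as a combination:
1 = 127 − 63·2
1 = −63·256 + 127·127
So 127·127 ≡ 1 (mod 256).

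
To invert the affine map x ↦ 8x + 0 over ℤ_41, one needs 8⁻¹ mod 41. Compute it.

36

Run Euclid on (41, 8):
41 = 5·8 + 1
8 = 8·1 + 0
The gcd is 1. Working backward:
1 = 41 − 5·8
Thus 8·(-5) ≡ 1 (mod 41); reducing, -5 mod 41 = 36.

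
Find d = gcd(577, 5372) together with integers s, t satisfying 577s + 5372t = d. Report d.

1

Euclidean algorithm:
5372 = 9×577 + 179
577 = 3×179 + 40
179 = 4×40 + 19
40 = 2×19 + 2
19 = 9×2 + 1
2 = 2×1 + 0
gcd(577, 5372) = 1.
Express as a combination:
1 = 19 − 9·2
1 = −9·40 + 19·19
1 = 19·179 − 85·40
1 = −85·577 + 274·179
1 = 274·5372 − 2551·577
So 1 = (274)·5372 + (-2551)·577.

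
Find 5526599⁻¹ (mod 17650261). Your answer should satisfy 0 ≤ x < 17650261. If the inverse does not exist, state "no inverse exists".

Run Euclid on (17650261, 5526599):
17650261 = 3×5526599 + 1070464
5526599 = 5×1070464 + 174279
1070464 = 6×174279 + 24790
174279 = 7×24790 + 749
24790 = 33×749 + 73
749 = 10×73 + 19
73 = 3×19 + 16
19 = 1×16 + 3
16 = 5×3 + 1
3 = 3×1 + 0
gcd = 1, so the inverse exists. Back-substitute:
1 = 16 − 5·3
1 = −5·19 + 6·16
1 = 6·73 − 23·19
1 = −23·749 + 236·73
1 = 236·24790 − 7811·749
1 = −7811·174279 + 54913·24790
1 = 54913·1070464 − 337289·174279
1 = −337289·5526599 + 1741358·1070464
1 = 1741358·17650261 − 5561363·5526599
Thus 5526599·(-5561363) ≡ 1 (mod 17650261); reducing, -5561363 mod 17650261 = 12088898.

12088898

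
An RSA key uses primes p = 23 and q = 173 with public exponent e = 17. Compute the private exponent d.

1113

φ(n) = (p−1)(q−1) = 22·172 = 3784.
Need d with 17·d ≡ 1 (mod 3784). Apply the extended Euclidean algorithm:
3784 = 222·17 + 10
17 = 1·10 + 7
10 = 1·7 + 3
7 = 2·3 + 1
3 = 3·1 + 0
Back-substitute:
1 = 7 − 2·3
1 = −2·10 + 3·7
1 = 3·17 − 5·10
1 = −5·3784 + 1113·17
So 17·1113 ≡ 1 (mod 3784), hence d = 1113.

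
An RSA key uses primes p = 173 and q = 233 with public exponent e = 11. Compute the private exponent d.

φ(n) = (p−1)(q−1) = 172·232 = 39904.
Need d with 11·d ≡ 1 (mod 39904). Apply the extended Euclidean algorithm:
39904 = 3627×11 + 7
11 = 1×7 + 4
7 = 1×4 + 3
4 = 1×3 + 1
3 = 3×1 + 0
Back-substitute:
1 = 4 − 3
1 = −7 + 2·4
1 = 2·11 − 3·7
1 = −3·39904 + 10883·11
So 11·10883 ≡ 1 (mod 39904), hence d = 10883.

10883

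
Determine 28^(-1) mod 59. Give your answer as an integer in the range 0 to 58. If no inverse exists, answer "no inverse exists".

19

Extended Euclidean algorithm:
59 = 2*28 + 3
28 = 9*3 + 1
3 = 3*1 + 0
The gcd is 1. Working backward:
1 = 28 − 9·3
1 = −9·59 + 19·28
So 28·19 ≡ 1 (mod 59).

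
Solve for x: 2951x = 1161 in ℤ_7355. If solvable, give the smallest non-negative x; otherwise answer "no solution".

First find gcd(2951, 7355):
7355 = 2·2951 + 1453
2951 = 2·1453 + 45
1453 = 32·45 + 13
45 = 3·13 + 6
13 = 2·6 + 1
6 = 6·1 + 0
gcd = 1, so a unique solution mod 7355 exists.
Back-substitute for the Bézout coefficients:
1 = 13 − 2·6
1 = −2·45 + 7·13
1 = 7·1453 − 226·45
1 = −226·2951 + 459·1453
1 = 459·7355 − 1144·2951
So 2951·(-1144) ≡ 1 (mod 7355), giving 2951⁻¹ ≡ 6211.
x ≡ 2951⁻¹·1161 ≡ 6211·1161 ≡ 3071 (mod 7355).

3071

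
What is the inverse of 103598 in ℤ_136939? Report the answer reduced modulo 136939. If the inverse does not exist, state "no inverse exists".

no inverse exists

Compute gcd(103598, 136939):
136939 = 1*103598 + 33341
103598 = 3*33341 + 3575
33341 = 9*3575 + 1166
3575 = 3*1166 + 77
1166 = 15*77 + 11
77 = 7*11 + 0
gcd(103598, 136939) = 11 ≠ 1, so 103598 has no multiplicative inverse modulo 136939.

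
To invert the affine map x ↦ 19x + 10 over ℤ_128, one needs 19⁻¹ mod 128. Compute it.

27

Apply the Euclidean algorithm to 128 and 19:
128 = 6×19 + 14
19 = 1×14 + 5
14 = 2×5 + 4
5 = 1×4 + 1
4 = 4×1 + 0
gcd = 1, so the inverse exists. Back-substitute:
1 = 5 − 4
1 = −14 + 3·5
1 = 3·19 − 4·14
1 = −4·128 + 27·19
So 19·27 ≡ 1 (mod 128).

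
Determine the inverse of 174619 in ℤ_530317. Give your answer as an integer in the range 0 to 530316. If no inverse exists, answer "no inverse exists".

Run Euclid on (530317, 174619):
530317 = 3*174619 + 6460
174619 = 27*6460 + 199
6460 = 32*199 + 92
199 = 2*92 + 15
92 = 6*15 + 2
15 = 7*2 + 1
2 = 2*1 + 0
The gcd is 1. Working backward:
1 = 15 − 7·2
1 = −7·92 + 43·15
1 = 43·199 − 93·92
1 = −93·6460 + 3019·199
1 = 3019·174619 − 81606·6460
1 = −81606·530317 + 247837·174619
So 174619·247837 ≡ 1 (mod 530317).

247837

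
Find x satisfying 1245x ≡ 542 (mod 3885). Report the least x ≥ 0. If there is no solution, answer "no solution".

no solution

gcd(1245, 3885):
3885 = 3·1245 + 150
1245 = 8·150 + 45
150 = 3·45 + 15
45 = 3·15 + 0
gcd = 15, but 15 ∤ 542, so the congruence has no solution.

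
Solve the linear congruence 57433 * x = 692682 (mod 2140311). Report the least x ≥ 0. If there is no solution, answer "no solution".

1181724

First find gcd(57433, 2140311):
2140311 = 37·57433 + 15290
57433 = 3·15290 + 11563
15290 = 1·11563 + 3727
11563 = 3·3727 + 382
3727 = 9·382 + 289
382 = 1·289 + 93
289 = 3·93 + 10
93 = 9·10 + 3
10 = 3·3 + 1
3 = 3·1 + 0
gcd = 1, so a unique solution mod 2140311 exists.
Back-substitute for the Bézout coefficients:
1 = 10 − 3·3
1 = −3·93 + 28·10
1 = 28·289 − 87·93
1 = −87·382 + 115·289
1 = 115·3727 − 1122·382
1 = −1122·11563 + 3481·3727
1 = 3481·15290 − 4603·11563
1 = −4603·57433 + 17290·15290
1 = 17290·2140311 − 644333·57433
So 57433·(-644333) ≡ 1 (mod 2140311), giving 57433⁻¹ ≡ 1495978.
x ≡ 57433⁻¹·692682 ≡ 1495978·692682 ≡ 1181724 (mod 2140311).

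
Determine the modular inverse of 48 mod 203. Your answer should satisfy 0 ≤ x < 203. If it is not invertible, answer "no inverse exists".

gcd(203, 48) by repeated division:
203 = 4·48 + 11
48 = 4·11 + 4
11 = 2·4 + 3
4 = 1·3 + 1
3 = 3·1 + 0
Since gcd(48, 203) = 1, back-substitute to write 1 as a combination:
1 = 4 − 3
1 = −11 + 3·4
1 = 3·48 − 13·11
1 = −13·203 + 55·48
So 48·55 ≡ 1 (mod 203).

55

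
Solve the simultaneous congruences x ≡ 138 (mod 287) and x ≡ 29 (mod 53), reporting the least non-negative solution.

10470

Write x = 138 + 287·k. Then 287·k ≡ 29 − 138 ≡ 50 (mod 53).
Need 287⁻¹ mod 53. Extended Euclid on (53, 22):
53 = 2·22 + 9
22 = 2·9 + 4
9 = 2·4 + 1
4 = 4·1 + 0
Back-substitute:
1 = 9 − 2·4
1 = −2·22 + 5·9
1 = 5·53 − 12·22
287⁻¹ ≡ 41 (mod 53), so k ≡ 41·50 ≡ 36 (mod 53).
x = 138 + 287·36 = 10470.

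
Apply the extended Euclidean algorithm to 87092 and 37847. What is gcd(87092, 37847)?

Repeated division:
87092 = 2·37847 + 11398
37847 = 3·11398 + 3653
11398 = 3·3653 + 439
3653 = 8·439 + 141
439 = 3·141 + 16
141 = 8·16 + 13
16 = 1·13 + 3
13 = 4·3 + 1
3 = 3·1 + 0
gcd(87092, 37847) = 1.
Express as a combination:
1 = 13 − 4·3
1 = −4·16 + 5·13
1 = 5·141 − 44·16
1 = −44·439 + 137·141
1 = 137·3653 − 1140·439
1 = −1140·11398 + 3557·3653
1 = 3557·37847 − 11811·11398
1 = −11811·87092 + 27179·37847
So 1 = (-11811)·87092 + (27179)·37847.

1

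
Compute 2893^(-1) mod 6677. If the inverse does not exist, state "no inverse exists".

no inverse exists

Euclidean algorithm on 6677, 2893:
6677 = 2·2893 + 891
2893 = 3·891 + 220
891 = 4·220 + 11
220 = 20·11 + 0
gcd(2893, 6677) = 11 ≠ 1, so 2893 has no multiplicative inverse modulo 6677.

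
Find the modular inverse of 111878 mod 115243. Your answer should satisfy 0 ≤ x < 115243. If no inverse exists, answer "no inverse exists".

Apply the Euclidean algorithm to 115243 and 111878:
115243 = 1×111878 + 3365
111878 = 33×3365 + 833
3365 = 4×833 + 33
833 = 25×33 + 8
33 = 4×8 + 1
8 = 8×1 + 0
Since gcd(111878, 115243) = 1, back-substitute to write 1 as a combination:
1 = 33 − 4·8
1 = −4·833 + 101·33
1 = 101·3365 − 408·833
1 = −408·111878 + 13565·3365
1 = 13565·115243 − 13973·111878
Thus 111878·(-13973) ≡ 1 (mod 115243); reducing, -13973 mod 115243 = 101270.

101270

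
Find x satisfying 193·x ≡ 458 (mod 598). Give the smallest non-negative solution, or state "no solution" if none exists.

First find gcd(193, 598):
598 = 3×193 + 19
193 = 10×19 + 3
19 = 6×3 + 1
3 = 3×1 + 0
gcd = 1, so a unique solution mod 598 exists.
Back-substitute for the Bézout coefficients:
1 = 19 − 6·3
1 = −6·193 + 61·19
1 = 61·598 − 189·193
So 193·(-189) ≡ 1 (mod 598), giving 193⁻¹ ≡ 409.
x ≡ 193⁻¹·458 ≡ 409·458 ≡ 148 (mod 598).

148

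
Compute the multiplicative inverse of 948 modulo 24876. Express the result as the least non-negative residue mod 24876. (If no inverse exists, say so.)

no inverse exists

Compute gcd(948, 24876):
24876 = 26*948 + 228
948 = 4*228 + 36
228 = 6*36 + 12
36 = 3*12 + 0
The gcd is 12, not 1, hence no inverse exists.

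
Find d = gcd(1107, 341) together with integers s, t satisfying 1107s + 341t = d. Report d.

1

Apply Euclid's algorithm to 1107 and 341:
1107 = 3*341 + 84
341 = 4*84 + 5
84 = 16*5 + 4
5 = 1*4 + 1
4 = 4*1 + 0
gcd(1107, 341) = 1.
Back-substituting:
1 = 5 − 4
1 = −84 + 17·5
1 = 17·341 − 69·84
1 = −69·1107 + 224·341
So 1 = (-69)·1107 + (224)·341.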